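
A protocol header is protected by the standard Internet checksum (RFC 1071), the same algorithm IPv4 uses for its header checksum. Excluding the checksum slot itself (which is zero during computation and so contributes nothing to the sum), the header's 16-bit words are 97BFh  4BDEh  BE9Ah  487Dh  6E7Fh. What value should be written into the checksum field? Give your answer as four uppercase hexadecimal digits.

A6CA

One's-complement addition (fold any carry out of bit 15 back into bit 0):
  0x97BF + 0x4BDE = 0x0E39D
  0xE39D + 0xBE9A = 0x1A237 → wrap carry → 0xA238
  0xA238 + 0x487D = 0x0EAB5
  0xEAB5 + 0x6E7F = 0x15934 → wrap carry → 0x5935
One's-complement sum = 0x5935.
Checksum = ~0x5935 & 0xFFFF = 0xA6CA.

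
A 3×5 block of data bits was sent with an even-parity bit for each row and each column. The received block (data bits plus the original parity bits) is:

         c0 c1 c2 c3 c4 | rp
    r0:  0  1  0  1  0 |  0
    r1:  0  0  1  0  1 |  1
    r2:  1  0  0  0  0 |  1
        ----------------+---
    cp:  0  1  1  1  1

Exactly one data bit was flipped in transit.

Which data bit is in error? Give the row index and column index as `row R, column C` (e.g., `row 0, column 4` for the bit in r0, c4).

Recompute each row's even parity and compare to rp:
  r0: data parity 0, sent rp 0 → ok
  r1: data parity 0, sent rp 1 → mismatch
  r2: data parity 1, sent rp 1 → ok
Recompute each column's even parity and compare to cp:
  c0: data parity 1, sent cp 0 → mismatch
  c1: data parity 1, sent cp 1 → ok
  c2: data parity 1, sent cp 1 → ok
  c3: data parity 1, sent cp 1 → ok
  c4: data parity 1, sent cp 1 → ok
Exactly one row (r1) and one column (c0) fail → the flipped bit is at their intersection.

row 1, column 0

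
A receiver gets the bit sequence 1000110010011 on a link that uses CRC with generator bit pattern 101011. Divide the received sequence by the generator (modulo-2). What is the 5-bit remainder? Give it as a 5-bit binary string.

00000

Modulo-2 division of 1000110010011 by 101011:
  pos 0: 100011 XOR 101011 = 001000
  pos 2: 100000 XOR 101011 = 001011
  pos 4: 101110 XOR 101011 = 000101
  pos 7: 101011 XOR 101011 = 000000
Remainder = 00000 (zero — the frame passes the CRC check).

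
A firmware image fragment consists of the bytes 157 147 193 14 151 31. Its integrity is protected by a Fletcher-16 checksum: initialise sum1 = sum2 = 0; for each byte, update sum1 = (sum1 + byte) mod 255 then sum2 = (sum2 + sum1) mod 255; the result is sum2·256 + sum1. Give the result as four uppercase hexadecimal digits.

13B7

Running sums (mod 255):
  after byte 0 (157): sum1=157, sum2=157
  after byte 1 (147): sum1=49, sum2=206
  after byte 2 (193): sum1=242, sum2=193
  after byte 3 (14): sum1=1, sum2=194
  after byte 4 (151): sum1=152, sum2=91
  after byte 5 (31): sum1=183, sum2=19
Checksum = sum2·256 + sum1 = 19·256 + 183 = 5047 = 0x13B7.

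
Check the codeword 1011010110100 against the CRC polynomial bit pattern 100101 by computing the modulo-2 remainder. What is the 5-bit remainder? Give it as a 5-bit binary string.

00000

Modulo-2 division of 1011010110100 by 100101:
  pos 0: 101101 XOR 100101 = 001000
  pos 2: 100001 XOR 100101 = 000100
  pos 5: 100101 XOR 100101 = 000000
Remainder = 00000 (zero — the frame passes the CRC check).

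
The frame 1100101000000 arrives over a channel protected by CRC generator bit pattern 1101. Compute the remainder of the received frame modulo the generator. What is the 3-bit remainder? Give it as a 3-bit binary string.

Modulo-2 division of 1100101000000 by 1101:
  pos 0: 1100 XOR 1101 = 0001
  pos 3: 1101 XOR 1101 = 0000
Remainder = 000 (zero — the frame passes the CRC check).

000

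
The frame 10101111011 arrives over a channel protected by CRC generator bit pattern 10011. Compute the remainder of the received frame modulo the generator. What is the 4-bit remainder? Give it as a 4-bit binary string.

Modulo-2 division of 10101111011 by 10011:
  pos 0: 10101 XOR 10011 = 00110
  pos 2: 11011 XOR 10011 = 01000
  pos 3: 10001 XOR 10011 = 00010
  pos 6: 10011 XOR 10011 = 00000
Remainder = 0000 (zero — the frame passes the CRC check).

0000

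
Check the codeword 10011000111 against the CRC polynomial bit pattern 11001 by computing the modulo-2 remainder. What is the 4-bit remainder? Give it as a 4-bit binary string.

0101

Modulo-2 division of 10011000111 by 11001:
  pos 0: 10011 XOR 11001 = 01010
  pos 1: 10100 XOR 11001 = 01101
  pos 2: 11010 XOR 11001 = 00011
  pos 5: 11011 XOR 11001 = 00010
Remainder = 0101 (nonzero — an error is detected).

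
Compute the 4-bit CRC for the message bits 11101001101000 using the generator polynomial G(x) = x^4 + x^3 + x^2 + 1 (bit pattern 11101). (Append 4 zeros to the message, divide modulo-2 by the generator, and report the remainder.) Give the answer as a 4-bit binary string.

1101

Append 4 zeros: 111010011010000000. Divide by 11101 (XOR where the leading bit is 1):
  pos 0: 11101 XOR 11101 = 00000
  pos 7: 11010 XOR 11101 = 00111
  pos 9: 11100 XOR 11101 = 00001
  pos 13: 10000 XOR 11101 = 01101
Remainder (last 4 bits) = 1101. This is the CRC / FCS.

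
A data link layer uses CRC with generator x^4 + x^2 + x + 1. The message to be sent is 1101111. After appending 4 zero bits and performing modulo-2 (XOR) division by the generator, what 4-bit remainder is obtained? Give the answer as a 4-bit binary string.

Append 4 zeros: 11011110000. Divide by 10111 (XOR where the leading bit is 1):
  pos 0: 11011 XOR 10111 = 01100
  pos 1: 11001 XOR 10111 = 01110
  pos 2: 11101 XOR 10111 = 01010
  pos 3: 10100 XOR 10111 = 00011
  pos 6: 11000 XOR 10111 = 01111
Remainder (last 4 bits) = 1111. This is the CRC / FCS.

1111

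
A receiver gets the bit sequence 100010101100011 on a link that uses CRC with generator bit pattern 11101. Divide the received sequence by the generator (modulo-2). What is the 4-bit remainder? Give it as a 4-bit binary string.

0001

Modulo-2 division of 100010101100011 by 11101:
  pos 0: 10001 XOR 11101 = 01100
  pos 1: 11000 XOR 11101 = 00101
  pos 3: 10110 XOR 11101 = 01011
  pos 4: 10111 XOR 11101 = 01010
  pos 5: 10101 XOR 11101 = 01000
  pos 6: 10000 XOR 11101 = 01101
  pos 7: 11010 XOR 11101 = 00111
  pos 9: 11101 XOR 11101 = 00000
Remainder = 0001 (nonzero — an error is detected).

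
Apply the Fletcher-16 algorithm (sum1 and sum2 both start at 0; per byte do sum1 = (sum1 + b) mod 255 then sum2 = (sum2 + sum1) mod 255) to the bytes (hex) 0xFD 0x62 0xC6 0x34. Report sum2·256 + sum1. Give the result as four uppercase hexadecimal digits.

E05B

Running sums (mod 255):
  after byte 0 (0xFD): sum1=253, sum2=253
  after byte 1 (0x62): sum1=96, sum2=94
  after byte 2 (0xC6): sum1=39, sum2=133
  after byte 3 (0x34): sum1=91, sum2=224
Checksum = sum2·256 + sum1 = 224·256 + 91 = 57435 = 0xE05B.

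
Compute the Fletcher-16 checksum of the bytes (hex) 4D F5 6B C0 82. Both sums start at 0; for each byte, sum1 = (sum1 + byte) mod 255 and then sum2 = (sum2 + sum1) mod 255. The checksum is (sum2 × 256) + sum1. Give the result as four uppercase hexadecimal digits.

Running sums (mod 255):
  after byte 0 (4D): sum1=77, sum2=77
  after byte 1 (F5): sum1=67, sum2=144
  after byte 2 (6B): sum1=174, sum2=63
  after byte 3 (C0): sum1=111, sum2=174
  after byte 4 (82): sum1=241, sum2=160
Checksum = sum2·256 + sum1 = 160·256 + 241 = 41201 = 0xA0F1.

A0F1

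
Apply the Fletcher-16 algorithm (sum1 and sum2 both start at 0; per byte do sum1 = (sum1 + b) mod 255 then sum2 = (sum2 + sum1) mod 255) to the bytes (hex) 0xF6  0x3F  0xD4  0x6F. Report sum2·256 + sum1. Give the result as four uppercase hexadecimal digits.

B27A

Running sums (mod 255):
  after byte 0 (0xF6): sum1=246, sum2=246
  after byte 1 (0x3F): sum1=54, sum2=45
  after byte 2 (0xD4): sum1=11, sum2=56
  after byte 3 (0x6F): sum1=122, sum2=178
Checksum = sum2·256 + sum1 = 178·256 + 122 = 45690 = 0xB27A.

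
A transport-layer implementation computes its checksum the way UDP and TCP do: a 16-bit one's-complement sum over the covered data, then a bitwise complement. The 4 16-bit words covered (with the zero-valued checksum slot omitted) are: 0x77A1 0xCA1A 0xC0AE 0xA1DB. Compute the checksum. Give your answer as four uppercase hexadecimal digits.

5BB9

One's-complement addition (fold any carry out of bit 15 back into bit 0):
  0x77A1 + 0xCA1A = 0x141BB → wrap carry → 0x41BC
  0x41BC + 0xC0AE = 0x1026A → wrap carry → 0x026B
  0x026B + 0xA1DB = 0x0A446
One's-complement sum = 0xA446.
Checksum = ~0xA446 & 0xFFFF = 0x5BB9.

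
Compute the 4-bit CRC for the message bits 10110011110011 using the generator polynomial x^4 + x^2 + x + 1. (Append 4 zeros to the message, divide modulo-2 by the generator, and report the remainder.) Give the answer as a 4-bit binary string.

1011

Append 4 zeros: 101100111100110000. Divide by 10111 (XOR where the leading bit is 1):
  pos 0: 10110 XOR 10111 = 00001
  pos 4: 10111 XOR 10111 = 00000
  pos 9: 10011 XOR 10111 = 00100
  pos 11: 10000 XOR 10111 = 00111
  pos 13: 11100 XOR 10111 = 01011
Remainder (last 4 bits) = 1011. This is the CRC / FCS.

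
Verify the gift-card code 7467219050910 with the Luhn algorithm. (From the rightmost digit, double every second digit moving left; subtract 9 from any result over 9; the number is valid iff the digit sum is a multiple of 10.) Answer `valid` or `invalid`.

invalid

From the right, keep odd positions and double even positions (subtract 9 from any doubled value over 9):
  doubled (positions 2,4,...): 2 0 0 2 5 8 → sum 17
  kept (positions 1,3,...): 0 9 5 9 2 6 7 → sum 38
Total = 55.
55 mod 10 = 5, so the number is invalid.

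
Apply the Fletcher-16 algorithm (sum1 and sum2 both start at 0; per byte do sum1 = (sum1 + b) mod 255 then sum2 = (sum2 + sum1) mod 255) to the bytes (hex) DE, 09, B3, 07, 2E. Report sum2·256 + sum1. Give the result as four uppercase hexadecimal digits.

D5D0

Running sums (mod 255):
  after byte 0 (DE): sum1=222, sum2=222
  after byte 1 (09): sum1=231, sum2=198
  after byte 2 (B3): sum1=155, sum2=98
  after byte 3 (07): sum1=162, sum2=5
  after byte 4 (2E): sum1=208, sum2=213
Checksum = sum2·256 + sum1 = 213·256 + 208 = 54736 = 0xD5D0.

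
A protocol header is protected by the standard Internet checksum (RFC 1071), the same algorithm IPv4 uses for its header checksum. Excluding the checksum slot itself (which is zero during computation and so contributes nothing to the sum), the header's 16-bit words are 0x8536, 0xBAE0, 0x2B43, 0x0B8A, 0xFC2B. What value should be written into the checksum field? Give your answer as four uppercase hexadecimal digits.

One's-complement addition (fold any carry out of bit 15 back into bit 0):
  0x8536 + 0xBAE0 = 0x14016 → wrap carry → 0x4017
  0x4017 + 0x2B43 = 0x06B5A
  0x6B5A + 0x0B8A = 0x076E4
  0x76E4 + 0xFC2B = 0x1730F → wrap carry → 0x7310
One's-complement sum = 0x7310.
Checksum = ~0x7310 & 0xFFFF = 0x8CEF.

8CEF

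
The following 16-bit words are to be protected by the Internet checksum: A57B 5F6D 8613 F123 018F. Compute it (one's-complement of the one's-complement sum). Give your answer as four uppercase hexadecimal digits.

One's-complement addition (fold any carry out of bit 15 back into bit 0):
  0xA57B + 0x5F6D = 0x104E8 → wrap carry → 0x04E9
  0x04E9 + 0x8613 = 0x08AFC
  0x8AFC + 0xF123 = 0x17C1F → wrap carry → 0x7C20
  0x7C20 + 0x018F = 0x07DAF
One's-complement sum = 0x7DAF.
Checksum = ~0x7DAF & 0xFFFF = 0x8250.

8250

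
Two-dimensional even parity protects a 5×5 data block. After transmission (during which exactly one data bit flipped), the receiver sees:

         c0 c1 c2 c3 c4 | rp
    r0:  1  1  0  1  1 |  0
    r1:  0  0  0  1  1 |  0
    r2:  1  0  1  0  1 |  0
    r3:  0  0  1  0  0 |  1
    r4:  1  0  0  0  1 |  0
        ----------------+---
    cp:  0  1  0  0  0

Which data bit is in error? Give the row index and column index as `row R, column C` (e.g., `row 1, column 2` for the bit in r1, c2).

row 2, column 0

Recompute each row's even parity and compare to rp:
  r0: data parity 0, sent rp 0 → ok
  r1: data parity 0, sent rp 0 → ok
  r2: data parity 1, sent rp 0 → mismatch
  r3: data parity 1, sent rp 1 → ok
  r4: data parity 0, sent rp 0 → ok
Recompute each column's even parity and compare to cp:
  c0: data parity 1, sent cp 0 → mismatch
  c1: data parity 1, sent cp 1 → ok
  c2: data parity 0, sent cp 0 → ok
  c3: data parity 0, sent cp 0 → ok
  c4: data parity 0, sent cp 0 → ok
Exactly one row (r2) and one column (c0) fail → the flipped bit is at their intersection.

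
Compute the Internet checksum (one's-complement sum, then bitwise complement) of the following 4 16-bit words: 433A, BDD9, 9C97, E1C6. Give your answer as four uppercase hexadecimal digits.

808D

One's-complement addition (fold any carry out of bit 15 back into bit 0):
  0x433A + 0xBDD9 = 0x10113 → wrap carry → 0x0114
  0x0114 + 0x9C97 = 0x09DAB
  0x9DAB + 0xE1C6 = 0x17F71 → wrap carry → 0x7F72
One's-complement sum = 0x7F72.
Checksum = ~0x7F72 & 0xFFFF = 0x808D.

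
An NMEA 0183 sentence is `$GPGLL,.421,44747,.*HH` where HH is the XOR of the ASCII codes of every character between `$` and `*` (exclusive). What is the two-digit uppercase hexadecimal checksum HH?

7F

XOR the ASCII codes of the payload characters:
  'G' = 0x47 → acc = 0x47
  'P' = 0x50 → acc = 0x17
  'G' = 0x47 → acc = 0x50
  'L' = 0x4C → acc = 0x1C
  'L' = 0x4C → acc = 0x50
  ',' = 0x2C → acc = 0x7C
  '.' = 0x2E → acc = 0x52
  '4' = 0x34 → acc = 0x66
  '2' = 0x32 → acc = 0x54
  '1' = 0x31 → acc = 0x65
  ',' = 0x2C → acc = 0x49
  '4' = 0x34 → acc = 0x7D
  '4' = 0x34 → acc = 0x49
  '7' = 0x37 → acc = 0x7E
  '4' = 0x34 → acc = 0x4A
  '7' = 0x37 → acc = 0x7D
  ',' = 0x2C → acc = 0x51
  '.' = 0x2E → acc = 0x7F
Checksum = 0x7F.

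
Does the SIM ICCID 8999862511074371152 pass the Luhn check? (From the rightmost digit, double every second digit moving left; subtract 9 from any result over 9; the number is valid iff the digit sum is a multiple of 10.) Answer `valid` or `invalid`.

From the right, keep odd positions and double even positions (subtract 9 from any doubled value over 9):
  doubled (positions 2,4,...): 1 2 6 5 2 1 3 9 9 → sum 38
  kept (positions 1,3,...): 2 1 7 4 0 1 2 8 9 8 → sum 42
Total = 80.
80 mod 10 = 0, so the number is valid.

valid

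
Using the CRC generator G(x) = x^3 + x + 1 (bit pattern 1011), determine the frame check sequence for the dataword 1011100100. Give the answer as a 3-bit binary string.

Append 3 zeros: 1011100100000. Divide by 1011 (XOR where the leading bit is 1):
  pos 0: 1011 XOR 1011 = 0000
  pos 4: 1001 XOR 1011 = 0010
  pos 6: 1000 XOR 1011 = 0011
  pos 8: 1100 XOR 1011 = 0111
  pos 9: 1110 XOR 1011 = 0101
Remainder (last 3 bits) = 101. This is the CRC / FCS.

101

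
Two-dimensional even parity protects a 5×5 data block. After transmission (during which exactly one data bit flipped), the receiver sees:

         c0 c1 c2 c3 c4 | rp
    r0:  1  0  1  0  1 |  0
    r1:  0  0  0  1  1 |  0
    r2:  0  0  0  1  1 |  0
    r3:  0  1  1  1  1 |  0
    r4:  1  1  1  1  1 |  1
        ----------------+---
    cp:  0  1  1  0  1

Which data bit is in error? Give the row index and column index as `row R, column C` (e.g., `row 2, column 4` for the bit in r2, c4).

Recompute each row's even parity and compare to rp:
  r0: data parity 1, sent rp 0 → mismatch
  r1: data parity 0, sent rp 0 → ok
  r2: data parity 0, sent rp 0 → ok
  r3: data parity 0, sent rp 0 → ok
  r4: data parity 1, sent rp 1 → ok
Recompute each column's even parity and compare to cp:
  c0: data parity 0, sent cp 0 → ok
  c1: data parity 0, sent cp 1 → mismatch
  c2: data parity 1, sent cp 1 → ok
  c3: data parity 0, sent cp 0 → ok
  c4: data parity 1, sent cp 1 → ok
Exactly one row (r0) and one column (c1) fail → the flipped bit is at their intersection.

row 0, column 1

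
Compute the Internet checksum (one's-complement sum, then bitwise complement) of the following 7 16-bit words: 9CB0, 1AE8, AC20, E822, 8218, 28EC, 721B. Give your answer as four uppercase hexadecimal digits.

One's-complement addition (fold any carry out of bit 15 back into bit 0):
  0x9CB0 + 0x1AE8 = 0x0B798
  0xB798 + 0xAC20 = 0x163B8 → wrap carry → 0x63B9
  0x63B9 + 0xE822 = 0x14BDB → wrap carry → 0x4BDC
  0x4BDC + 0x8218 = 0x0CDF4
  0xCDF4 + 0x28EC = 0x0F6E0
  0xF6E0 + 0x721B = 0x168FB → wrap carry → 0x68FC
One's-complement sum = 0x68FC.
Checksum = ~0x68FC & 0xFFFF = 0x9703.

9703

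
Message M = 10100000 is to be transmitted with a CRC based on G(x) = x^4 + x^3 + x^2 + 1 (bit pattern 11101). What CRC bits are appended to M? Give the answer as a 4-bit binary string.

1001

Append 4 zeros: 101000000000. Divide by 11101 (XOR where the leading bit is 1):
  pos 0: 10100 XOR 11101 = 01001
  pos 1: 10010 XOR 11101 = 01111
  pos 2: 11110 XOR 11101 = 00011
  pos 5: 11000 XOR 11101 = 00101
  pos 7: 10100 XOR 11101 = 01001
Remainder (last 4 bits) = 1001. This is the CRC / FCS.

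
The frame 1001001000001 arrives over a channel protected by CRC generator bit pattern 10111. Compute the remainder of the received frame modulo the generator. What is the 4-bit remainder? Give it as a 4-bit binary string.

0000

Modulo-2 division of 1001001000001 by 10111:
  pos 0: 10010 XOR 10111 = 00101
  pos 2: 10101 XOR 10111 = 00010
  pos 5: 10000 XOR 10111 = 00111
  pos 7: 11100 XOR 10111 = 01011
  pos 8: 10111 XOR 10111 = 00000
Remainder = 0000 (zero — the frame passes the CRC check).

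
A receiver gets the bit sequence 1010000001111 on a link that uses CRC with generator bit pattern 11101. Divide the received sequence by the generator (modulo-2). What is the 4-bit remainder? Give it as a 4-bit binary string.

Modulo-2 division of 1010000001111 by 11101:
  pos 0: 10100 XOR 11101 = 01001
  pos 1: 10010 XOR 11101 = 01111
  pos 2: 11110 XOR 11101 = 00011
  pos 5: 11001 XOR 11101 = 00100
  pos 7: 10011 XOR 11101 = 01110
  pos 8: 11101 XOR 11101 = 00000
Remainder = 0000 (zero — the frame passes the CRC check).

0000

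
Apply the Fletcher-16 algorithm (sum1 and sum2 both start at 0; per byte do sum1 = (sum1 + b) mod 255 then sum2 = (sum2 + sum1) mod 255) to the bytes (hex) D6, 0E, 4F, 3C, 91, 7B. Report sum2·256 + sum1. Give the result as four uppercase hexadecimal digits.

DF7D

Running sums (mod 255):
  after byte 0 (D6): sum1=214, sum2=214
  after byte 1 (0E): sum1=228, sum2=187
  after byte 2 (4F): sum1=52, sum2=239
  after byte 3 (3C): sum1=112, sum2=96
  after byte 4 (91): sum1=2, sum2=98
  after byte 5 (7B): sum1=125, sum2=223
Checksum = sum2·256 + sum1 = 223·256 + 125 = 57213 = 0xDF7D.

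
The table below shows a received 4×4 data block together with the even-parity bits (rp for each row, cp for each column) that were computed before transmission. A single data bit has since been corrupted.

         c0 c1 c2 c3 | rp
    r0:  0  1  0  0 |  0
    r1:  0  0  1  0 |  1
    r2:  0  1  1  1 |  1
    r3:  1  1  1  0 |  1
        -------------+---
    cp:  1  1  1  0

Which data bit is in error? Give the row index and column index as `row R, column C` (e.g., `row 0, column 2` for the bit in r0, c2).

row 0, column 3

Recompute each row's even parity and compare to rp:
  r0: data parity 1, sent rp 0 → mismatch
  r1: data parity 1, sent rp 1 → ok
  r2: data parity 1, sent rp 1 → ok
  r3: data parity 1, sent rp 1 → ok
Recompute each column's even parity and compare to cp:
  c0: data parity 1, sent cp 1 → ok
  c1: data parity 1, sent cp 1 → ok
  c2: data parity 1, sent cp 1 → ok
  c3: data parity 1, sent cp 0 → mismatch
Exactly one row (r0) and one column (c3) fail → the flipped bit is at their intersection.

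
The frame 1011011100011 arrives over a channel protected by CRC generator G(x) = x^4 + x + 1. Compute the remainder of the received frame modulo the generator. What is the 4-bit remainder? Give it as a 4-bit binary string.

0000

Modulo-2 division of 1011011100011 by 10011:
  pos 0: 10110 XOR 10011 = 00101
  pos 2: 10111 XOR 10011 = 00100
  pos 4: 10010 XOR 10011 = 00001
  pos 8: 10011 XOR 10011 = 00000
Remainder = 0000 (zero — the frame passes the CRC check).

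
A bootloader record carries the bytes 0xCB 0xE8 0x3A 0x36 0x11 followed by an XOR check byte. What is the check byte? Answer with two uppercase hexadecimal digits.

3E

XOR the bytes together:
  start with 0xCB
  0xCB ⊕ 0xE8 = 0x23
  0x23 ⊕ 0x3A = 0x19
  0x19 ⊕ 0x36 = 0x2F
  0x2F ⊕ 0x11 = 0x3E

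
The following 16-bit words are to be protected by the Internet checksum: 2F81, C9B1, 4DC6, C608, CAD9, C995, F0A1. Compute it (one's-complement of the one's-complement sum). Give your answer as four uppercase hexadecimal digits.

6DEC

One's-complement addition (fold any carry out of bit 15 back into bit 0):
  0x2F81 + 0xC9B1 = 0x0F932
  0xF932 + 0x4DC6 = 0x146F8 → wrap carry → 0x46F9
  0x46F9 + 0xC608 = 0x10D01 → wrap carry → 0x0D02
  0x0D02 + 0xCAD9 = 0x0D7DB
  0xD7DB + 0xC995 = 0x1A170 → wrap carry → 0xA171
  0xA171 + 0xF0A1 = 0x19212 → wrap carry → 0x9213
One's-complement sum = 0x9213.
Checksum = ~0x9213 & 0xFFFF = 0x6DEC.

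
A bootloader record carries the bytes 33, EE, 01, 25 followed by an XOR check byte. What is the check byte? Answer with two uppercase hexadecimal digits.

F9

XOR the bytes together:
  start with 0x33
  0x33 ⊕ 0xEE = 0xDD
  0xDD ⊕ 0x01 = 0xDC
  0xDC ⊕ 0x25 = 0xF9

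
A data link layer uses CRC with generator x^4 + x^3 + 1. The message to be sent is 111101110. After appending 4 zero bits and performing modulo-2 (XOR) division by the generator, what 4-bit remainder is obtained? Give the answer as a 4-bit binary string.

0010

Append 4 zeros: 1111011100000. Divide by 11001 (XOR where the leading bit is 1):
  pos 0: 11110 XOR 11001 = 00111
  pos 2: 11111 XOR 11001 = 00110
  pos 4: 11010 XOR 11001 = 00011
  pos 7: 11000 XOR 11001 = 00001
Remainder (last 4 bits) = 0010. This is the CRC / FCS.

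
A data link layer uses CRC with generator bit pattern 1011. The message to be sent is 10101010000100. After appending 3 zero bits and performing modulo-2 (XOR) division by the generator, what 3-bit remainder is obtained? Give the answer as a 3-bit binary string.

Append 3 zeros: 10101010000100000. Divide by 1011 (XOR where the leading bit is 1):
  pos 0: 1010 XOR 1011 = 0001
  pos 3: 1101 XOR 1011 = 0110
  pos 4: 1100 XOR 1011 = 0111
  pos 5: 1110 XOR 1011 = 0101
  pos 6: 1010 XOR 1011 = 0001
  pos 9: 1010 XOR 1011 = 0001
  pos 12: 1000 XOR 1011 = 0011
Remainder (last 3 bits) = 110. This is the CRC / FCS.

110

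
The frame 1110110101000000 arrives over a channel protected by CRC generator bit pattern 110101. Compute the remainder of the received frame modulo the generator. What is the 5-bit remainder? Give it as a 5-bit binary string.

Modulo-2 division of 1110110101000000 by 110101:
  pos 0: 111011 XOR 110101 = 001110
  pos 2: 111001 XOR 110101 = 001100
  pos 4: 110001 XOR 110101 = 000100
  pos 7: 100000 XOR 110101 = 010101
  pos 8: 101010 XOR 110101 = 011111
  pos 9: 111110 XOR 110101 = 001011
Remainder = 10110 (nonzero — an error is detected).

10110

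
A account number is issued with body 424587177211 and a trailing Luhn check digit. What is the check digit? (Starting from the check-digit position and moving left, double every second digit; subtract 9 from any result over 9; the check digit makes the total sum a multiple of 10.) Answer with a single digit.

4

Partial digits right→left: 1 1 2 7 7 1 7 8 5 4 2 4
Double every second digit counting from the check-digit position (so the 1st, 3rd, 5th, ... of the partial from the right).
  doubled (with −9 where >9): 2 4 5 5 1 4 → sum 21
  kept as-is: 1 7 1 8 4 4 → sum 25
Total = 21 + 25 = 46.
Check digit = (10 − (46 mod 10)) mod 10 = 4.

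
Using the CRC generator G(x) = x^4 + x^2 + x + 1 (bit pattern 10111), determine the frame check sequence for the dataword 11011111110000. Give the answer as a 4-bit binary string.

0001

Append 4 zeros: 110111111100000000. Divide by 10111 (XOR where the leading bit is 1):
  pos 0: 11011 XOR 10111 = 01100
  pos 1: 11001 XOR 10111 = 01110
  pos 2: 11101 XOR 10111 = 01010
  pos 3: 10101 XOR 10111 = 00010
  pos 6: 10110 XOR 10111 = 00001
  pos 10: 10000 XOR 10111 = 00111
  pos 12: 11100 XOR 10111 = 01011
  pos 13: 10110 XOR 10111 = 00001
Remainder (last 4 bits) = 0001. This is the CRC / FCS.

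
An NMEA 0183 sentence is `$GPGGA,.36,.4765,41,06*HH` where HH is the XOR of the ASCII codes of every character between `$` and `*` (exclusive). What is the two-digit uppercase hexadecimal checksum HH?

XOR the ASCII codes of the payload characters:
  'G' = 0x47 → acc = 0x47
  'P' = 0x50 → acc = 0x17
  'G' = 0x47 → acc = 0x50
  'G' = 0x47 → acc = 0x17
  'A' = 0x41 → acc = 0x56
  ',' = 0x2C → acc = 0x7A
  '.' = 0x2E → acc = 0x54
  '3' = 0x33 → acc = 0x67
  '6' = 0x36 → acc = 0x51
  ',' = 0x2C → acc = 0x7D
  '.' = 0x2E → acc = 0x53
  '4' = 0x34 → acc = 0x67
  '7' = 0x37 → acc = 0x50
  '6' = 0x36 → acc = 0x66
  '5' = 0x35 → acc = 0x53
  ',' = 0x2C → acc = 0x7F
  '4' = 0x34 → acc = 0x4B
  '1' = 0x31 → acc = 0x7A
  ',' = 0x2C → acc = 0x56
  '0' = 0x30 → acc = 0x66
  '6' = 0x36 → acc = 0x50
Checksum = 0x50.

50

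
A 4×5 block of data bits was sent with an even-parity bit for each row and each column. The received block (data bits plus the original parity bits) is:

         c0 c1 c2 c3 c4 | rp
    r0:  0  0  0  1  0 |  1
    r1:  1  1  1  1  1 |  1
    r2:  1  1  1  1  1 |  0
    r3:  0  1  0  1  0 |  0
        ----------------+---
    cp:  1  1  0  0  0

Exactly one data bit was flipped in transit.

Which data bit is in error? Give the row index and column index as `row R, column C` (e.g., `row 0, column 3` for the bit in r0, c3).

row 2, column 0

Recompute each row's even parity and compare to rp:
  r0: data parity 1, sent rp 1 → ok
  r1: data parity 1, sent rp 1 → ok
  r2: data parity 1, sent rp 0 → mismatch
  r3: data parity 0, sent rp 0 → ok
Recompute each column's even parity and compare to cp:
  c0: data parity 0, sent cp 1 → mismatch
  c1: data parity 1, sent cp 1 → ok
  c2: data parity 0, sent cp 0 → ok
  c3: data parity 0, sent cp 0 → ok
  c4: data parity 0, sent cp 0 → ok
Exactly one row (r2) and one column (c0) fail → the flipped bit is at their intersection.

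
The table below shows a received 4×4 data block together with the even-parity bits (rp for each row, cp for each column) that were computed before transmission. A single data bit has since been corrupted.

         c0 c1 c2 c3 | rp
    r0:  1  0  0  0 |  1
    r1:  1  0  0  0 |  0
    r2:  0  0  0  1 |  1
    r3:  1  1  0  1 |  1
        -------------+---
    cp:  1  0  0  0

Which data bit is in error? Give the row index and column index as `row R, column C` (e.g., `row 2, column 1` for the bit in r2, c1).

Recompute each row's even parity and compare to rp:
  r0: data parity 1, sent rp 1 → ok
  r1: data parity 1, sent rp 0 → mismatch
  r2: data parity 1, sent rp 1 → ok
  r3: data parity 1, sent rp 1 → ok
Recompute each column's even parity and compare to cp:
  c0: data parity 1, sent cp 1 → ok
  c1: data parity 1, sent cp 0 → mismatch
  c2: data parity 0, sent cp 0 → ok
  c3: data parity 0, sent cp 0 → ok
Exactly one row (r1) and one column (c1) fail → the flipped bit is at their intersection.

row 1, column 1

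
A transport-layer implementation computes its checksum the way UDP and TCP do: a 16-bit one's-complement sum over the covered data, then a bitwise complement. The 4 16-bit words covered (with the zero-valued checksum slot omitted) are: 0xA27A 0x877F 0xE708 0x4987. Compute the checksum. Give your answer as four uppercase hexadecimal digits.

A575

One's-complement addition (fold any carry out of bit 15 back into bit 0):
  0xA27A + 0x877F = 0x129F9 → wrap carry → 0x29FA
  0x29FA + 0xE708 = 0x11102 → wrap carry → 0x1103
  0x1103 + 0x4987 = 0x05A8A
One's-complement sum = 0x5A8A.
Checksum = ~0x5A8A & 0xFFFF = 0xA575.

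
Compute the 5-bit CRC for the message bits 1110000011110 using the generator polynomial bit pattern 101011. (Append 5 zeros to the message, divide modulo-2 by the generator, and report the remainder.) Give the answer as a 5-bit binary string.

Append 5 zeros: 111000001111000000. Divide by 101011 (XOR where the leading bit is 1):
  pos 0: 111000 XOR 101011 = 010011
  pos 1: 100110 XOR 101011 = 001101
  pos 3: 110101 XOR 101011 = 011110
  pos 4: 111101 XOR 101011 = 010110
  pos 5: 101101 XOR 101011 = 000110
  pos 8: 110100 XOR 101011 = 011111
  pos 9: 111110 XOR 101011 = 010101
  pos 10: 101010 XOR 101011 = 000001
Remainder (last 5 bits) = 00100. This is the CRC / FCS.

00100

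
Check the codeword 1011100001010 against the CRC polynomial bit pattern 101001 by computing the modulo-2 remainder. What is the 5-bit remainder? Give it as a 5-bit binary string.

00000

Modulo-2 division of 1011100001010 by 101001:
  pos 0: 101110 XOR 101001 = 000111
  pos 3: 111000 XOR 101001 = 010001
  pos 4: 100011 XOR 101001 = 001010
  pos 6: 101001 XOR 101001 = 000000
Remainder = 00000 (zero — the frame passes the CRC check).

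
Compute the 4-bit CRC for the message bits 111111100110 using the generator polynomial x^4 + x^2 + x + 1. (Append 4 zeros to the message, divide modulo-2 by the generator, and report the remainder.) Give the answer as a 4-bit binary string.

Append 4 zeros: 1111111001100000. Divide by 10111 (XOR where the leading bit is 1):
  pos 0: 11111 XOR 10111 = 01000
  pos 1: 10001 XOR 10111 = 00110
  pos 3: 11010 XOR 10111 = 01101
  pos 4: 11010 XOR 10111 = 01101
  pos 5: 11011 XOR 10111 = 01100
  pos 6: 11001 XOR 10111 = 01110
  pos 7: 11100 XOR 10111 = 01011
  pos 8: 10110 XOR 10111 = 00001
Remainder (last 4 bits) = 1000. This is the CRC / FCS.

1000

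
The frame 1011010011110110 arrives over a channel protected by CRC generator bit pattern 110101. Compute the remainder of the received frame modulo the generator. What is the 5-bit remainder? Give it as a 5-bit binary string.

00000

Modulo-2 division of 1011010011110110 by 110101:
  pos 0: 101101 XOR 110101 = 011000
  pos 1: 110000 XOR 110101 = 000101
  pos 4: 101011 XOR 110101 = 011110
  pos 5: 111101 XOR 110101 = 001000
  pos 7: 100010 XOR 110101 = 010111
  pos 8: 101111 XOR 110101 = 011010
  pos 9: 110101 XOR 110101 = 000000
Remainder = 00000 (zero — the frame passes the CRC check).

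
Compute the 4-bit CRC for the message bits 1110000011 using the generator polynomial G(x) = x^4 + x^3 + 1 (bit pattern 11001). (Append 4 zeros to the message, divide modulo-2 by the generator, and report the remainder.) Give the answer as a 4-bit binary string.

Append 4 zeros: 11100000110000. Divide by 11001 (XOR where the leading bit is 1):
  pos 0: 11100 XOR 11001 = 00101
  pos 2: 10100 XOR 11001 = 01101
  pos 3: 11010 XOR 11001 = 00011
  pos 6: 11110 XOR 11001 = 00111
  pos 8: 11100 XOR 11001 = 00101
Remainder (last 4 bits) = 1010. This is the CRC / FCS.

1010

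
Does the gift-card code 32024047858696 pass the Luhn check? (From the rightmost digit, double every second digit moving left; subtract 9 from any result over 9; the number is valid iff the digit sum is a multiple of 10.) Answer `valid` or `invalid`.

invalid

From the right, keep odd positions and double even positions (subtract 9 from any doubled value over 9):
  doubled (positions 2,4,...): 9 7 7 8 8 0 6 → sum 45
  kept (positions 1,3,...): 6 6 5 7 0 2 2 → sum 28
Total = 73.
73 mod 10 = 3, so the number is invalid.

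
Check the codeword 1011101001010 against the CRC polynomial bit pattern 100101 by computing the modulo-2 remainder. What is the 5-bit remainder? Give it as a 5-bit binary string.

Modulo-2 division of 1011101001010 by 100101:
  pos 0: 101110 XOR 100101 = 001011
  pos 2: 101110 XOR 100101 = 001011
  pos 4: 101101 XOR 100101 = 001000
  pos 6: 100001 XOR 100101 = 000100
Remainder = 01000 (nonzero — an error is detected).

01000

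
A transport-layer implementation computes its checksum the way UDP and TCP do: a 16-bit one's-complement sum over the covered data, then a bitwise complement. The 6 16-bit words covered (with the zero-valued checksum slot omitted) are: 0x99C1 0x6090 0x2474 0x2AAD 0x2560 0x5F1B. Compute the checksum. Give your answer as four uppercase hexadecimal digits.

One's-complement addition (fold any carry out of bit 15 back into bit 0):
  0x99C1 + 0x6090 = 0x0FA51
  0xFA51 + 0x2474 = 0x11EC5 → wrap carry → 0x1EC6
  0x1EC6 + 0x2AAD = 0x04973
  0x4973 + 0x2560 = 0x06ED3
  0x6ED3 + 0x5F1B = 0x0CDEE
One's-complement sum = 0xCDEE.
Checksum = ~0xCDEE & 0xFFFF = 0x3211.

3211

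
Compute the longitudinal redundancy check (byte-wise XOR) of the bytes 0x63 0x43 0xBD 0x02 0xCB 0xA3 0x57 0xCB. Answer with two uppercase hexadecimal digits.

XOR the bytes together:
  start with 0x63
  0x63 ⊕ 0x43 = 0x20
  0x20 ⊕ 0xBD = 0x9D
  0x9D ⊕ 0x02 = 0x9F
  0x9F ⊕ 0xCB = 0x54
  0x54 ⊕ 0xA3 = 0xF7
  0xF7 ⊕ 0x57 = 0xA0
  0xA0 ⊕ 0xCB = 0x6B

6B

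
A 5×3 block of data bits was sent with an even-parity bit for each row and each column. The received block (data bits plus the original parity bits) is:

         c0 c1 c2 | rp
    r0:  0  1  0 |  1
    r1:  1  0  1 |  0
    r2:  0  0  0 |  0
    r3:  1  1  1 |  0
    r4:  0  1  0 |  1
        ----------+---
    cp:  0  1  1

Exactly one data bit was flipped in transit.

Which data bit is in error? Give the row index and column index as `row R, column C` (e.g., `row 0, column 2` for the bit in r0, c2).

row 3, column 2

Recompute each row's even parity and compare to rp:
  r0: data parity 1, sent rp 1 → ok
  r1: data parity 0, sent rp 0 → ok
  r2: data parity 0, sent rp 0 → ok
  r3: data parity 1, sent rp 0 → mismatch
  r4: data parity 1, sent rp 1 → ok
Recompute each column's even parity and compare to cp:
  c0: data parity 0, sent cp 0 → ok
  c1: data parity 1, sent cp 1 → ok
  c2: data parity 0, sent cp 1 → mismatch
Exactly one row (r3) and one column (c2) fail → the flipped bit is at their intersection.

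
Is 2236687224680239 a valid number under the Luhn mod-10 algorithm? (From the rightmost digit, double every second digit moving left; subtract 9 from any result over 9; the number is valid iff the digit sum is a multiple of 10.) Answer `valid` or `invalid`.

From the right, keep odd positions and double even positions (subtract 9 from any doubled value over 9):
  doubled (positions 2,4,...): 6 0 3 4 5 3 6 4 → sum 31
  kept (positions 1,3,...): 9 2 8 4 2 8 6 2 → sum 41
Total = 72.
72 mod 10 = 2, so the number is invalid.

invalid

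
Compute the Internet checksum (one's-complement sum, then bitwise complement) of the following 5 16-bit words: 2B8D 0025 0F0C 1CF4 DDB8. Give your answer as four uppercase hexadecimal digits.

One's-complement addition (fold any carry out of bit 15 back into bit 0):
  0x2B8D + 0x0025 = 0x02BB2
  0x2BB2 + 0x0F0C = 0x03ABE
  0x3ABE + 0x1CF4 = 0x057B2
  0x57B2 + 0xDDB8 = 0x1356A → wrap carry → 0x356B
One's-complement sum = 0x356B.
Checksum = ~0x356B & 0xFFFF = 0xCA94.

CA94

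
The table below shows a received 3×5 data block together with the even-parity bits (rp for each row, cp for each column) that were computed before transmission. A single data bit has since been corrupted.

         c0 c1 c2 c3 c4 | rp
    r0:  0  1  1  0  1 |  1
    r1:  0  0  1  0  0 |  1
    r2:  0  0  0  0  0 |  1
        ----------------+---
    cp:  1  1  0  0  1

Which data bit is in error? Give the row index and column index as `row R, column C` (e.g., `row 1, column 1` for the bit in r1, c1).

Recompute each row's even parity and compare to rp:
  r0: data parity 1, sent rp 1 → ok
  r1: data parity 1, sent rp 1 → ok
  r2: data parity 0, sent rp 1 → mismatch
Recompute each column's even parity and compare to cp:
  c0: data parity 0, sent cp 1 → mismatch
  c1: data parity 1, sent cp 1 → ok
  c2: data parity 0, sent cp 0 → ok
  c3: data parity 0, sent cp 0 → ok
  c4: data parity 1, sent cp 1 → ok
Exactly one row (r2) and one column (c0) fail → the flipped bit is at their intersection.

row 2, column 0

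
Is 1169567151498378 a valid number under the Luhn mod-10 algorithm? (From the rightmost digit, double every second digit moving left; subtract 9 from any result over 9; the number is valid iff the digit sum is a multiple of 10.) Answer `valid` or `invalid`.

valid

From the right, keep odd positions and double even positions (subtract 9 from any doubled value over 9):
  doubled (positions 2,4,...): 5 7 8 1 5 1 3 2 → sum 32
  kept (positions 1,3,...): 8 3 9 1 1 6 9 1 → sum 38
Total = 70.
70 mod 10 = 0, so the number is valid.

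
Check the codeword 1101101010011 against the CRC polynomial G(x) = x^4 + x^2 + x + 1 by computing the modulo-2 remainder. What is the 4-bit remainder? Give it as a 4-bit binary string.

0000

Modulo-2 division of 1101101010011 by 10111:
  pos 0: 11011 XOR 10111 = 01100
  pos 1: 11000 XOR 10111 = 01111
  pos 2: 11111 XOR 10111 = 01000
  pos 3: 10000 XOR 10111 = 00111
  pos 5: 11110 XOR 10111 = 01001
  pos 6: 10010 XOR 10111 = 00101
  pos 8: 10111 XOR 10111 = 00000
Remainder = 0000 (zero — the frame passes the CRC check).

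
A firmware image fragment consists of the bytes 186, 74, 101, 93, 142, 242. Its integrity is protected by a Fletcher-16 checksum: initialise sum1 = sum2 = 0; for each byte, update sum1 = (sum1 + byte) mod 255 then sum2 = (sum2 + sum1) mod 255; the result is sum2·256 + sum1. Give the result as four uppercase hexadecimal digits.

Running sums (mod 255):
  after byte 0 (186): sum1=186, sum2=186
  after byte 1 (74): sum1=5, sum2=191
  after byte 2 (101): sum1=106, sum2=42
  after byte 3 (93): sum1=199, sum2=241
  after byte 4 (142): sum1=86, sum2=72
  after byte 5 (242): sum1=73, sum2=145
Checksum = sum2·256 + sum1 = 145·256 + 73 = 37193 = 0x9149.

9149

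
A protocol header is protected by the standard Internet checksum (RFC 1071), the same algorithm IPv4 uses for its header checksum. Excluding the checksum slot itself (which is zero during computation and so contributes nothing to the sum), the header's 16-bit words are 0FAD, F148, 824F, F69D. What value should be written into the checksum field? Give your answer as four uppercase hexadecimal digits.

861C

One's-complement addition (fold any carry out of bit 15 back into bit 0):
  0x0FAD + 0xF148 = 0x100F5 → wrap carry → 0x00F6
  0x00F6 + 0x824F = 0x08345
  0x8345 + 0xF69D = 0x179E2 → wrap carry → 0x79E3
One's-complement sum = 0x79E3.
Checksum = ~0x79E3 & 0xFFFF = 0x861C.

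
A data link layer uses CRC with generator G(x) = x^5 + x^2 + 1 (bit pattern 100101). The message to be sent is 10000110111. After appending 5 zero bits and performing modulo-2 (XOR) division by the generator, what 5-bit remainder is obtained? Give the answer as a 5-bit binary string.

01111

Append 5 zeros: 1000011011100000. Divide by 100101 (XOR where the leading bit is 1):
  pos 0: 100001 XOR 100101 = 000100
  pos 3: 100101 XOR 100101 = 000000
  pos 9: 110000 XOR 100101 = 010101
  pos 10: 101010 XOR 100101 = 001111
Remainder (last 5 bits) = 01111. This is the CRC / FCS.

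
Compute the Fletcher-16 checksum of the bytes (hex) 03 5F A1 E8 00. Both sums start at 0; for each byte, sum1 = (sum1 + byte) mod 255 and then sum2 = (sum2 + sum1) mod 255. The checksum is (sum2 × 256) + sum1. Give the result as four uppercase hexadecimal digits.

Running sums (mod 255):
  after byte 0 (03): sum1=3, sum2=3
  after byte 1 (5F): sum1=98, sum2=101
  after byte 2 (A1): sum1=4, sum2=105
  after byte 3 (E8): sum1=236, sum2=86
  after byte 4 (00): sum1=236, sum2=67
Checksum = sum2·256 + sum1 = 67·256 + 236 = 17388 = 0x43EC.

43EC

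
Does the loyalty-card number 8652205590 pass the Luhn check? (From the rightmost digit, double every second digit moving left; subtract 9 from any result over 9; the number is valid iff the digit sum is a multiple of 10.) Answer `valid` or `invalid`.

invalid

From the right, keep odd positions and double even positions (subtract 9 from any doubled value over 9):
  doubled (positions 2,4,...): 9 1 4 1 7 → sum 22
  kept (positions 1,3,...): 0 5 0 2 6 → sum 13
Total = 35.
35 mod 10 = 5, so the number is invalid.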